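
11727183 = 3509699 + 8217484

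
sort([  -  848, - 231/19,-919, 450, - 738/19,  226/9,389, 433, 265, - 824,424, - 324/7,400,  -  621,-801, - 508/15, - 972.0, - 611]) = [ - 972.0,  -  919, -848, - 824, - 801, - 621 , - 611, - 324/7, - 738/19 , - 508/15, - 231/19, 226/9, 265 , 389, 400, 424, 433, 450 ] 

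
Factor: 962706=2^1 * 3^1*281^1 * 571^1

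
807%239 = 90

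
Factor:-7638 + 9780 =2^1*3^2*7^1*17^1 = 2142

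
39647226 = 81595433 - 41948207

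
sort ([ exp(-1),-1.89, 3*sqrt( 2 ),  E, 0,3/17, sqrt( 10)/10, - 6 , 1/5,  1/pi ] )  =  [ - 6, - 1.89, 0,  3/17,1/5,sqrt ( 10 )/10,  1/pi,exp( - 1 ), E, 3*sqrt( 2 )] 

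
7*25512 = 178584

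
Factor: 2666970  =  2^1*3^2*5^1*29633^1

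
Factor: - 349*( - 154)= 2^1*7^1* 11^1 * 349^1 = 53746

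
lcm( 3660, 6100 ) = 18300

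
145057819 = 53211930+91845889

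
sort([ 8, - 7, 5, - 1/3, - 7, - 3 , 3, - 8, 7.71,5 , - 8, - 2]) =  [ - 8 , - 8,  -  7, - 7, - 3, - 2, - 1/3, 3,5, 5, 7.71, 8 ]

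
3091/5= 618+ 1/5 = 618.20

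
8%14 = 8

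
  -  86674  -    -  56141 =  - 30533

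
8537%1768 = 1465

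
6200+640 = 6840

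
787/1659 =787/1659 = 0.47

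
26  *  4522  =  117572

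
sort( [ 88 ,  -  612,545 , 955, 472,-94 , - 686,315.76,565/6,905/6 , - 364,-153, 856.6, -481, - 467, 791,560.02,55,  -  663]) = [-686 ,-663, - 612,-481, - 467 , - 364,-153,- 94 , 55, 88,565/6, 905/6, 315.76 , 472, 545,560.02 , 791,856.6,955]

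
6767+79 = 6846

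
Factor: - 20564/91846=-10282/45923  =  -2^1*19^(-1) * 53^1*97^1*2417^( - 1)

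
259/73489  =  259/73489=0.00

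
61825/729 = 84 + 589/729 = 84.81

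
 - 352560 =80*( - 4407)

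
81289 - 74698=6591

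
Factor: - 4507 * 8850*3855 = - 153764192250 = - 2^1  *  3^2 * 5^3 *59^1* 257^1*4507^1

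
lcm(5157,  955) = 25785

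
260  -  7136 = -6876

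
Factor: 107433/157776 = 2^(-4 )*3^2*  19^(- 1)*23^1 =207/304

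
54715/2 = 54715/2 = 27357.50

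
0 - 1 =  - 1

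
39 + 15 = 54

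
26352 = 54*488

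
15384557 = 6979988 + 8404569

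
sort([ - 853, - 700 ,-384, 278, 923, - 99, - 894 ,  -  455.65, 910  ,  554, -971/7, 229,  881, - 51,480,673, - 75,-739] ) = [ - 894,-853,  -  739, - 700, - 455.65 , - 384,  -  971/7, - 99, - 75, - 51, 229,278,  480, 554, 673,881,910,923]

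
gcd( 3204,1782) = 18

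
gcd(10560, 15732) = 12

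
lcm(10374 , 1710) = 155610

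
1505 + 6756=8261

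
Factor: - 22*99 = - 2178 = -2^1 * 3^2*11^2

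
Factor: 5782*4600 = 26597200=2^4*5^2 * 7^2*23^1*59^1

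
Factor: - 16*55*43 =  - 37840 = - 2^4 * 5^1*11^1 * 43^1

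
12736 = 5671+7065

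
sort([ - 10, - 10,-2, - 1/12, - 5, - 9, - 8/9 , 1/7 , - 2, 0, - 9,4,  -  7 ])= [ - 10,  -  10,- 9, - 9, - 7,- 5,  -  2,  -  2, - 8/9, - 1/12, 0,1/7,4] 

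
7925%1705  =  1105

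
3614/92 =1807/46 = 39.28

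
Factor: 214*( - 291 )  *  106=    - 2^2 * 3^1*53^1*97^1 * 107^1 = -  6601044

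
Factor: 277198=2^1*138599^1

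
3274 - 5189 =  - 1915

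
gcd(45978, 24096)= 6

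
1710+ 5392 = 7102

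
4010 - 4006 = 4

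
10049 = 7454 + 2595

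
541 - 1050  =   - 509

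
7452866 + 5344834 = 12797700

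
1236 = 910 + 326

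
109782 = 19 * 5778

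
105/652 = 105/652 =0.16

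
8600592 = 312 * 27566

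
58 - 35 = 23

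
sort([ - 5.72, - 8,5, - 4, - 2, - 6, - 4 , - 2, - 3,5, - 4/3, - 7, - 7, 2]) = [ - 8,-7, - 7, - 6, - 5.72, - 4, - 4, - 3, - 2, - 2, - 4/3,2, 5,5] 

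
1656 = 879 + 777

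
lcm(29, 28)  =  812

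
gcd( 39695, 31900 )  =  5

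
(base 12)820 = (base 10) 1176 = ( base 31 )16t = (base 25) 1m1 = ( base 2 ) 10010011000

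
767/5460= 59/420 = 0.14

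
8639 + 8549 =17188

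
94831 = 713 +94118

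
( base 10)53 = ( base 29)1o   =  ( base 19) 2f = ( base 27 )1Q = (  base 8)65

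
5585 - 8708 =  - 3123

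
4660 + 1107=5767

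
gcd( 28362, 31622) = 326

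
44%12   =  8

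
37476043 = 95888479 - 58412436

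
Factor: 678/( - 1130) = -3/5 = - 3^1*5^( - 1) 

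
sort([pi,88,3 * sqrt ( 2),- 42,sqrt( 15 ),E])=[ - 42,E,pi,sqrt( 15 ),3*sqrt ( 2 ),88]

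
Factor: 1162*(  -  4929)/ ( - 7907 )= 5727498/7907 =2^1*3^1*7^1*31^1*53^1*83^1 * 7907^( - 1)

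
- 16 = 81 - 97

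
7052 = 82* 86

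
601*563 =338363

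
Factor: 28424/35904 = 2^(  -  3)*3^(-1)*19^1 = 19/24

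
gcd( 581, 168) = 7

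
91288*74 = 6755312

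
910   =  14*65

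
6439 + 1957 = 8396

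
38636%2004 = 560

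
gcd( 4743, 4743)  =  4743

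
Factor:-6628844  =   - 2^2 *17^1*71^1 * 1373^1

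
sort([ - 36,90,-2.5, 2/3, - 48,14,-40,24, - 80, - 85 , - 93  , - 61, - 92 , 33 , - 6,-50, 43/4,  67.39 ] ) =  [ - 93, - 92 , - 85, - 80, - 61,-50, - 48, - 40, - 36 , - 6 , - 2.5, 2/3, 43/4 , 14,24,33, 67.39, 90] 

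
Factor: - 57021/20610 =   -  2^( - 1)*3^( - 1)*5^( - 1)*83^1 = - 83/30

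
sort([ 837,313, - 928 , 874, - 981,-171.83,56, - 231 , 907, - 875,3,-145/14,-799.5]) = [ -981, - 928, - 875,-799.5, - 231,-171.83, - 145/14, 3, 56,313, 837 , 874, 907] 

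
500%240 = 20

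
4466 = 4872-406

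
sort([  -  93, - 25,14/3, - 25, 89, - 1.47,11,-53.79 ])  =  [ - 93, - 53.79, - 25, - 25, - 1.47,14/3, 11,89]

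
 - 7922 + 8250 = 328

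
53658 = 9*5962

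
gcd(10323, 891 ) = 9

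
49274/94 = 24637/47  =  524.19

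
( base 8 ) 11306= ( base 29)5kl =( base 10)4806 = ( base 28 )63I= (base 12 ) 2946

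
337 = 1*337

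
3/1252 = 3/1252 = 0.00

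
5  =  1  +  4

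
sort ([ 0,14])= [0,14 ] 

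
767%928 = 767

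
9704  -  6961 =2743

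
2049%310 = 189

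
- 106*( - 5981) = 633986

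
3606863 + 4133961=7740824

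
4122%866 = 658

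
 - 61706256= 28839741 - 90545997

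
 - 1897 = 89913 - 91810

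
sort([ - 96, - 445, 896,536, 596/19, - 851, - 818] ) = [ - 851, - 818 , - 445,  -  96, 596/19,536,896]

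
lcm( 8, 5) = 40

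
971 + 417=1388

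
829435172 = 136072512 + 693362660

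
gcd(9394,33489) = 61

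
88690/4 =22172+1/2 = 22172.50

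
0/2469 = 0 = 0.00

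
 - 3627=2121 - 5748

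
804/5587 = 804/5587= 0.14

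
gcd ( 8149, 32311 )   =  1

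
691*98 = 67718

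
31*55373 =1716563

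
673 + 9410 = 10083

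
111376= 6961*16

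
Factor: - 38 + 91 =53^1 = 53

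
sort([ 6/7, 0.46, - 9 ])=[ - 9, 0.46, 6/7]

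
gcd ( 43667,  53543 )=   1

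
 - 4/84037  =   - 1 + 84033/84037 = - 0.00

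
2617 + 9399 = 12016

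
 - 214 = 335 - 549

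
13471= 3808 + 9663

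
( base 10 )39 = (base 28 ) 1b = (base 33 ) 16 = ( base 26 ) 1d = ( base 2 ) 100111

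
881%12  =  5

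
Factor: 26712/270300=2^1*3^1*5^ (-2)*7^1*17^( - 1 )=42/425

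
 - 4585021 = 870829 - 5455850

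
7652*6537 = 50021124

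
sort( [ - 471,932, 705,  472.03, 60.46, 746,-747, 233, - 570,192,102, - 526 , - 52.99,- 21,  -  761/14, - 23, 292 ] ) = [ - 747,-570, - 526, - 471, - 761/14,-52.99, - 23, - 21,60.46,102,192, 233, 292,472.03,705, 746, 932 ] 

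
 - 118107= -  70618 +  - 47489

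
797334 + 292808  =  1090142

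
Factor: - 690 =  - 2^1*3^1*5^1*23^1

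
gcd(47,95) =1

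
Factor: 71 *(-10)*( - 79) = 56090 = 2^1*5^1* 71^1*79^1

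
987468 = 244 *4047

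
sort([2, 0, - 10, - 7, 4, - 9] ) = [-10 , - 9 , - 7,0,2, 4] 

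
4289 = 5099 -810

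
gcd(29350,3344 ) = 2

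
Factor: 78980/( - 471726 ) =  - 110/657 = - 2^1 *3^( - 2 )*5^1 * 11^1*73^ ( -1)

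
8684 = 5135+3549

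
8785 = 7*1255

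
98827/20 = 4941 + 7/20 = 4941.35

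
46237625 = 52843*875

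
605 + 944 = 1549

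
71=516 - 445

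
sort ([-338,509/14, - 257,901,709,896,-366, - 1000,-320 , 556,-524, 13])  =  [ - 1000, - 524, - 366, - 338, - 320 , - 257, 13,509/14 , 556,709,896,901]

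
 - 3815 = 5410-9225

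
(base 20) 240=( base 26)17m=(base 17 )30d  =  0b1101110000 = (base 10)880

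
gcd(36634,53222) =26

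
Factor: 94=2^1*47^1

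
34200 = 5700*6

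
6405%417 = 150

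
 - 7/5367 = - 1 + 5360/5367 = -  0.00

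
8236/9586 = 4118/4793  =  0.86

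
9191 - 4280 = 4911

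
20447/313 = 65+102/313 = 65.33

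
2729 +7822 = 10551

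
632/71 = 632/71=8.90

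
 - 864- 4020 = - 4884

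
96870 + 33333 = 130203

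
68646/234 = 11441/39 = 293.36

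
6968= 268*26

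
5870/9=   652 +2/9= 652.22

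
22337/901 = 22337/901 = 24.79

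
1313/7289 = 1313/7289 =0.18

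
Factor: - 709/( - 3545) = 1/5 = 5^( - 1)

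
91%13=0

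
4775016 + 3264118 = 8039134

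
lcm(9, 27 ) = 27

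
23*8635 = 198605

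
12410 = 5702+6708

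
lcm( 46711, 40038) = 280266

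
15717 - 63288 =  - 47571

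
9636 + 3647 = 13283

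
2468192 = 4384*563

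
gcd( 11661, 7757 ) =1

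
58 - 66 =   -  8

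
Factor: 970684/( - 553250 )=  - 2^1*5^( - 3 )*11^1*13^1*1697^1*2213^( - 1 ) = - 485342/276625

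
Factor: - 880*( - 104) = 2^7*5^1*11^1*  13^1= 91520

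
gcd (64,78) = 2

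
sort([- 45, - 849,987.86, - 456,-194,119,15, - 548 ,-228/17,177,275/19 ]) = [-849,-548, - 456, - 194, - 45, - 228/17 , 275/19,15, 119, 177, 987.86]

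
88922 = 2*44461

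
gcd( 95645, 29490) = 5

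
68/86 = 34/43 = 0.79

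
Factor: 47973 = 3^1*15991^1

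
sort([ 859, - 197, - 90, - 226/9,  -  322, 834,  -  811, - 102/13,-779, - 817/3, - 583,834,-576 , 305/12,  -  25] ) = [ - 811,  -  779, - 583,-576,-322, - 817/3, -197, - 90, - 226/9, - 25,-102/13,305/12, 834,834,  859] 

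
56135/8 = 7016 + 7/8 = 7016.88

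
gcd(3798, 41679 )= 9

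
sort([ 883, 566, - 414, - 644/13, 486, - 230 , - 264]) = [-414,  -  264, - 230,-644/13,486, 566, 883] 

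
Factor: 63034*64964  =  4094940776  =  2^3*109^1*149^1*31517^1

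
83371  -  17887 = 65484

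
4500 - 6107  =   - 1607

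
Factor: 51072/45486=64/57 =2^6*3^( - 1)*19^( - 1)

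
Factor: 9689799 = 3^1*7^2 * 29^1*2273^1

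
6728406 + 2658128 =9386534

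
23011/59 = 390  +  1/59 =390.02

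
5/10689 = 5/10689  =  0.00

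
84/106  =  42/53= 0.79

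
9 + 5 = 14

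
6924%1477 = 1016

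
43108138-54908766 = -11800628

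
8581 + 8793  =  17374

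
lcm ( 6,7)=42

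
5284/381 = 13 + 331/381 = 13.87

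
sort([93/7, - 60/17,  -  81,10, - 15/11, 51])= [ - 81, - 60/17, - 15/11, 10,93/7,51]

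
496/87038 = 248/43519= 0.01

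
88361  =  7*12623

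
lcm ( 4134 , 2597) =202566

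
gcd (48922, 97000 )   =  2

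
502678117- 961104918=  - 458426801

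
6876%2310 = 2256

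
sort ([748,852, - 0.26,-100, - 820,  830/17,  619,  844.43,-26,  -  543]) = [ - 820, -543,-100, - 26, - 0.26, 830/17,619, 748,  844.43, 852 ] 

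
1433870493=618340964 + 815529529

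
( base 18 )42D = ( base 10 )1345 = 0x541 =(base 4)111001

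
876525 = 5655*155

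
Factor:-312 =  - 2^3 * 3^1 * 13^1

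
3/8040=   1/2680 = 0.00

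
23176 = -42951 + 66127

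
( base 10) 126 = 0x7e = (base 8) 176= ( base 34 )3o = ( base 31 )42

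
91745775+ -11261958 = 80483817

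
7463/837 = 7463/837 =8.92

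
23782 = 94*253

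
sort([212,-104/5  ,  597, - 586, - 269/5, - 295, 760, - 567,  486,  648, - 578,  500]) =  [ - 586, - 578, - 567, - 295,-269/5, - 104/5, 212, 486, 500,597,648,  760 ] 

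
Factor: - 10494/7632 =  - 11/8 = - 2^( - 3)*11^1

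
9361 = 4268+5093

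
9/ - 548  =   - 9/548  =  -  0.02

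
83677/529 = 158 + 95/529=158.18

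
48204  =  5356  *9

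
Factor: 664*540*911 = 2^5*3^3*5^1*83^1*911^1 = 326648160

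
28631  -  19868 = 8763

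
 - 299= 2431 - 2730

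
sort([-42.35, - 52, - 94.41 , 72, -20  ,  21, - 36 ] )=[ - 94.41, - 52, -42.35 , - 36,-20,21,72 ] 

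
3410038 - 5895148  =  -2485110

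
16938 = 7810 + 9128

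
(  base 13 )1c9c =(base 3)12222021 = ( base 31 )4ge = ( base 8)10402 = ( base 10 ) 4354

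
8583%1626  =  453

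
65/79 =65/79=0.82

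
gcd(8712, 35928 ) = 72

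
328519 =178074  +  150445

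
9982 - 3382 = 6600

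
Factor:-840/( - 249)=280/83 = 2^3*5^1*7^1*83^(-1) 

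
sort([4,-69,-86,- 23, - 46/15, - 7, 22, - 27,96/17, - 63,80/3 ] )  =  [ - 86, - 69, - 63 , - 27, - 23, - 7,  -  46/15 , 4,96/17 , 22,80/3]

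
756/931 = 108/133 = 0.81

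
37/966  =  37/966=0.04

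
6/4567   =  6/4567 =0.00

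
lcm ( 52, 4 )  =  52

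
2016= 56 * 36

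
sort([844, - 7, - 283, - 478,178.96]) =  [ - 478, - 283, - 7,178.96,  844 ]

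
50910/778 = 25455/389 = 65.44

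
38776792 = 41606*932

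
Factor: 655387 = 655387^1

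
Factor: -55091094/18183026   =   - 27545547/9091513 = - 3^1 * 9091513^( - 1)*9181849^1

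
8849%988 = 945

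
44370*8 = 354960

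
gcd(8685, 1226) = 1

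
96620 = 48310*2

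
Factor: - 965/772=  - 5/4 = - 2^ ( - 2 )*5^1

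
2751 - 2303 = 448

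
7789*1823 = 14199347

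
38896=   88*442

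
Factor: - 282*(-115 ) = 2^1*3^1 * 5^1*23^1*47^1=32430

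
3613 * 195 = 704535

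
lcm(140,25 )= 700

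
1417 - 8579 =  - 7162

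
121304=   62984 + 58320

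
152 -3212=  - 3060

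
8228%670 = 188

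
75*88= 6600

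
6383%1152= 623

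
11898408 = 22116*538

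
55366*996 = 55144536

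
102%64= 38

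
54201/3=18067  =  18067.00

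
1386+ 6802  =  8188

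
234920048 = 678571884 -443651836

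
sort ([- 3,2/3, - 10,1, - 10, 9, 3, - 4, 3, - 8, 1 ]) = [ -10, - 10, - 8,-4,-3,2/3, 1,1,3,3,9]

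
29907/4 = 7476 + 3/4 = 7476.75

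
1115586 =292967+822619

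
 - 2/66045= - 2/66045 = - 0.00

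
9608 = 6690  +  2918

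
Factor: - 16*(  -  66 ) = 1056 = 2^5*3^1*11^1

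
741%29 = 16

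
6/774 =1/129=0.01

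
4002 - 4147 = -145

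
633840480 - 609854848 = 23985632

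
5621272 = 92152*61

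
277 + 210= 487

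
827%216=179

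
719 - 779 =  - 60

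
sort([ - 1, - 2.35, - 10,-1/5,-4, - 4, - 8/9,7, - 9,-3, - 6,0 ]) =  [ - 10, - 9, - 6,-4, - 4, -3, - 2.35 , - 1, - 8/9, - 1/5, 0,  7 ]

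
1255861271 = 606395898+649465373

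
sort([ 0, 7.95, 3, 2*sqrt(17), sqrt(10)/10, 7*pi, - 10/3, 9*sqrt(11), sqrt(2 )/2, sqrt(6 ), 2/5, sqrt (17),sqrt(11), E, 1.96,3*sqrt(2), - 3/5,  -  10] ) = [ - 10, - 10/3,  -  3/5, 0, sqrt ( 10)/10,2/5,sqrt( 2)/2,1.96, sqrt( 6), E, 3, sqrt ( 11),  sqrt (17 ),  3*sqrt( 2) , 7.95, 2 * sqrt(17), 7 * pi, 9*sqrt( 11)]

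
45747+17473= 63220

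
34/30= 1 + 2/15= 1.13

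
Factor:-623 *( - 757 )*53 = 7^1*53^1*89^1*757^1 = 24995383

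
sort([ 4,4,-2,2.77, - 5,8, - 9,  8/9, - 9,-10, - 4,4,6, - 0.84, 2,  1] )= [-10, - 9, - 9, - 5, - 4, - 2,- 0.84,8/9,1,2,2.77,4,4,4,6,8 ] 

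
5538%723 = 477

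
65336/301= 65336/301 = 217.06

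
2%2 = 0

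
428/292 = 1+34/73 = 1.47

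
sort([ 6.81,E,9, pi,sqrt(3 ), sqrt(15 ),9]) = [ sqrt ( 3 ),E, pi, sqrt(15 ),6.81,9,9] 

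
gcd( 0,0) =0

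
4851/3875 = 1 + 976/3875 = 1.25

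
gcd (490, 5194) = 98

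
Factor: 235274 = 2^1*13^1*9049^1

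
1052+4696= 5748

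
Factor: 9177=3^1*7^1 * 19^1* 23^1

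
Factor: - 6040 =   -  2^3*5^1*151^1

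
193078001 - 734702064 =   -  541624063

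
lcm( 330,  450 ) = 4950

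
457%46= 43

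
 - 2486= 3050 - 5536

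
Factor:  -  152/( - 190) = 2^2 * 5^( - 1) =4/5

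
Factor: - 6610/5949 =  - 2^1*3^( - 2)*5^1 = - 10/9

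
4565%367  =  161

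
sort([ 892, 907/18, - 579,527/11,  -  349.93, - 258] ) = [-579, - 349.93, - 258,527/11, 907/18,  892] 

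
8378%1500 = 878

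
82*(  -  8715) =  - 714630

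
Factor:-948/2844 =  - 3^ ( - 1) = - 1/3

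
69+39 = 108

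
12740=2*6370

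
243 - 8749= - 8506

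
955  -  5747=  - 4792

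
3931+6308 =10239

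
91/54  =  91/54 = 1.69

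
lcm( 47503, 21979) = 1472593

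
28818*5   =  144090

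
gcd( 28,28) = 28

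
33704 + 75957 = 109661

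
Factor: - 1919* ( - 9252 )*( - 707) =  - 12552493716   =  - 2^2*3^2*7^1*19^1*101^2*257^1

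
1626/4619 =1626/4619 = 0.35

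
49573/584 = 84 +517/584 = 84.89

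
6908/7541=6908/7541 = 0.92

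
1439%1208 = 231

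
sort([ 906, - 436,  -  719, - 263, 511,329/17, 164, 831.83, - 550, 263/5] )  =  [ - 719, - 550 , - 436, - 263, 329/17,263/5, 164,511, 831.83, 906 ]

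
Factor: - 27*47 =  - 1269 = - 3^3* 47^1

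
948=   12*79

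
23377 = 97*241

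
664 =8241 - 7577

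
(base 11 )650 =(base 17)2BG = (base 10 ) 781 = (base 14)3DB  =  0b1100001101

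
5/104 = 5/104 =0.05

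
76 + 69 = 145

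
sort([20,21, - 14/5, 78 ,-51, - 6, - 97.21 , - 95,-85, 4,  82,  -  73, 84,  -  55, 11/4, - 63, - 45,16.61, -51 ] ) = [  -  97.21, - 95, - 85,- 73, - 63, - 55 ,-51, - 51, - 45, - 6, - 14/5,11/4,4 , 16.61,  20,21,78,82,84 ] 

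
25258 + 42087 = 67345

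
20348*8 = 162784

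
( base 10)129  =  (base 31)45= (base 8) 201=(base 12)a9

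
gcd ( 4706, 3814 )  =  2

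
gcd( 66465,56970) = 9495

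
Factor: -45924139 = -29^1*1583591^1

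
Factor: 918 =2^1 *3^3*17^1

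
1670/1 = 1670   =  1670.00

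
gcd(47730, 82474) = 86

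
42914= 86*499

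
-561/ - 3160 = 561/3160  =  0.18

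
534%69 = 51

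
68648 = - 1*(-68648 )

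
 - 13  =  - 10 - 3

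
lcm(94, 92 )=4324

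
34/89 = 34/89 = 0.38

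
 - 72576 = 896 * ( - 81)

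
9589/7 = 1369 + 6/7 = 1369.86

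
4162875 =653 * 6375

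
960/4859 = 960/4859 = 0.20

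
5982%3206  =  2776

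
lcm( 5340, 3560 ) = 10680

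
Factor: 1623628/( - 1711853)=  - 2^2 * 11^(-1)*13^( - 1 )*71^1 * 5717^1*11971^( - 1)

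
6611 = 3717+2894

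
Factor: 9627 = 3^1*3209^1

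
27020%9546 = 7928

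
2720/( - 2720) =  - 1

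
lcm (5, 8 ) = 40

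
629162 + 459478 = 1088640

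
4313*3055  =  13176215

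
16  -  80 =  - 64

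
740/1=740 = 740.00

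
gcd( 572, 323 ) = 1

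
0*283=0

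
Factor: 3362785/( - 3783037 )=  - 5^1 * 61^( - 1)*62017^(  -  1)*672557^1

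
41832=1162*36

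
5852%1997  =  1858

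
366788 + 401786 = 768574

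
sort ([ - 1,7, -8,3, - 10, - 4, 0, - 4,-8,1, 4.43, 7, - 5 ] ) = [ - 10, - 8, - 8 , - 5, - 4,-4,- 1,0,  1, 3,4.43,7, 7 ] 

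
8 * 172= 1376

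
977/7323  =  977/7323 = 0.13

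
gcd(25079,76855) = 809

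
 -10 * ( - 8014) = 80140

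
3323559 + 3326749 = 6650308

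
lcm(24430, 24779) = 1734530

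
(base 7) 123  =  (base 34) 1W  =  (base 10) 66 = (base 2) 1000010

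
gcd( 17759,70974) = 1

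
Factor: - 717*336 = - 240912 = -2^4*3^2*7^1*239^1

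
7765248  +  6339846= 14105094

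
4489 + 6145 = 10634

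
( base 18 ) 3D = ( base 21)34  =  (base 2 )1000011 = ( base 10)67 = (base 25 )2H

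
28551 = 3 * 9517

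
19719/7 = 2817= 2817.00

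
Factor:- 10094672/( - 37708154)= 2^3*7^1 * 11^(-1) * 137^( -1)*193^1*467^1*12511^( - 1) = 5047336/18854077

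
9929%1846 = 699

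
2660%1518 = 1142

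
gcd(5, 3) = 1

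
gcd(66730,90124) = 2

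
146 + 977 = 1123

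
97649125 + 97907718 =195556843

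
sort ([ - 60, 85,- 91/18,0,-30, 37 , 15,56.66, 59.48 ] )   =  [ - 60, -30,-91/18,0,15, 37, 56.66,  59.48, 85 ]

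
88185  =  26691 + 61494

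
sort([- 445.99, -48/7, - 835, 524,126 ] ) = [ - 835, - 445.99,  -  48/7,126,524] 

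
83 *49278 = 4090074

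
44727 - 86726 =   -  41999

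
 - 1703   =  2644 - 4347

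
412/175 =2 + 62/175 =2.35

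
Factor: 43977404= 2^2 *79^1*139169^1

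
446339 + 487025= 933364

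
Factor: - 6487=  -  13^1 * 499^1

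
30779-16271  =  14508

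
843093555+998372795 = 1841466350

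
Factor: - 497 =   -  7^1*71^1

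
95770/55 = 19154/11  =  1741.27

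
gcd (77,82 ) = 1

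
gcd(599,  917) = 1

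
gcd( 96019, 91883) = 11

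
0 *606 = 0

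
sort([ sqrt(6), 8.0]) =[ sqrt( 6 ), 8.0] 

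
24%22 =2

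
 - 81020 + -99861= - 180881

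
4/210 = 2/105= 0.02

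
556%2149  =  556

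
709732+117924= 827656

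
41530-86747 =-45217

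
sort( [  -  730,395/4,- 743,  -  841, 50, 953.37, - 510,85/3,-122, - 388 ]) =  [ - 841, - 743,  -  730, - 510, - 388, - 122, 85/3, 50, 395/4,953.37 ] 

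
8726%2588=962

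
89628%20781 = 6504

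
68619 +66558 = 135177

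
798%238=84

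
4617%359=309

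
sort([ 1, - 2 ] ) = [ - 2,1 ] 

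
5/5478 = 5/5478  =  0.00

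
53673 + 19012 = 72685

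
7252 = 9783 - 2531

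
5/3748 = 5/3748 = 0.00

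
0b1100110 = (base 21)4i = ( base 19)57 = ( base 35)2w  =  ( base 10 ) 102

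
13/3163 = 13/3163 = 0.00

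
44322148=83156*533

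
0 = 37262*0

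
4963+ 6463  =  11426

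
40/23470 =4/2347=0.00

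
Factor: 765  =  3^2  *5^1*17^1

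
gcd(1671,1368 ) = 3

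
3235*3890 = 12584150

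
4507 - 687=3820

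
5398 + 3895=9293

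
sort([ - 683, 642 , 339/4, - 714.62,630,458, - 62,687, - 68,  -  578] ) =[ - 714.62, - 683, - 578,-68, - 62,339/4,458,630, 642,687 ]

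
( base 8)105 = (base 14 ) 4d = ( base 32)25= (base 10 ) 69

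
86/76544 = 43/38272=0.00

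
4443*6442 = 28621806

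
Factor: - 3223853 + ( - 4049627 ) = - 2^3*5^1*181837^1 = - 7273480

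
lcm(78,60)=780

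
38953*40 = 1558120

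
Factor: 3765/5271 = 5^1*7^( - 1) = 5/7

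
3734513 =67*55739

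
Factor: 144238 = 2^1*41^1*1759^1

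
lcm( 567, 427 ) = 34587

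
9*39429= 354861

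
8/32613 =8/32613 = 0.00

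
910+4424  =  5334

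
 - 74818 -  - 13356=- 61462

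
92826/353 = 92826/353 = 262.96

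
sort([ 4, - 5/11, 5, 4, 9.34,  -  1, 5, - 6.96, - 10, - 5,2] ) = [-10,  -  6.96, - 5,  -  1,-5/11,  2, 4, 4, 5,5 , 9.34 ] 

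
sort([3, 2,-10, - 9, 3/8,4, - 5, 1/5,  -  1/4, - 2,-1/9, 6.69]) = [ - 10, - 9 , - 5, - 2 , - 1/4,-1/9, 1/5, 3/8, 2 , 3, 4 , 6.69 ]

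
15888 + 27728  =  43616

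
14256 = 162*88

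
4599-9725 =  - 5126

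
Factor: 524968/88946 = 844/143 =2^2*11^( - 1)*13^( - 1)*211^1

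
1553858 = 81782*19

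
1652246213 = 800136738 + 852109475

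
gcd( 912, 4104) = 456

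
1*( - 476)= - 476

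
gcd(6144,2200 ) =8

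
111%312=111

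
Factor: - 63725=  - 5^2 * 2549^1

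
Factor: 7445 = 5^1*1489^1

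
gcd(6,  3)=3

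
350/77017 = 350/77017 = 0.00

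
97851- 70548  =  27303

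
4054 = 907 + 3147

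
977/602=977/602 =1.62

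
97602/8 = 12200 + 1/4 = 12200.25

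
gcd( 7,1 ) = 1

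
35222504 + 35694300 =70916804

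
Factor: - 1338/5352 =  - 1/4 = - 2^( - 2 ) 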